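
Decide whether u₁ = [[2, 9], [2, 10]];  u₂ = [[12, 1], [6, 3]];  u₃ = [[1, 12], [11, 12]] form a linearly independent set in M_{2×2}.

linearly independent

Take coordinates with respect to the standard basis {E₁₁, E₁₂, E₂₁, E₂₂}.
Place the vectors as rows of a 3×4 matrix and reduce to echelon form.
The reduction yields 3 nonzero rows, so the rank is 3.
Since rank = 3 (the number of vectors), the set is linearly independent.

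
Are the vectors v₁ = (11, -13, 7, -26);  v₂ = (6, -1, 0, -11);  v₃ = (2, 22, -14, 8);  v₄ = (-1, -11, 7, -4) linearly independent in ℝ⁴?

linearly dependent

One vector is a scalar multiple of another, so the set is dependent.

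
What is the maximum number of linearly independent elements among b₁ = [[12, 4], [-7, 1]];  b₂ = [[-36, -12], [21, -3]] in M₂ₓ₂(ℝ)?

Use coordinates relative to {E₁₁, E₁₂, E₂₁, E₂₂}.
Put the 4×2 matrix [b₁|b₂] into echelon form.
The echelon form has 1 nonzero row, so the rank is 1.

1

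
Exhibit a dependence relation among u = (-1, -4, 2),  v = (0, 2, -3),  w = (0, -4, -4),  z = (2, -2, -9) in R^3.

2u + v - 2w + z = 0

Solve the homogeneous system with u, v, w, z as columns by row-reducing the coefficient matrix.
One solution (up to scaling) is (2, 1, -2, 1).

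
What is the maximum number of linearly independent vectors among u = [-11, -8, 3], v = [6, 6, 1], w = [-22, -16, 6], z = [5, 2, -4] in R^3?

2

Apply Gaussian elimination to the matrix whose rows are u, v, w, z.
The echelon form has 2 nonzero rows, so the rank is 2.
(With 4 elements in a 3-dimensional space the rank is at most 3.)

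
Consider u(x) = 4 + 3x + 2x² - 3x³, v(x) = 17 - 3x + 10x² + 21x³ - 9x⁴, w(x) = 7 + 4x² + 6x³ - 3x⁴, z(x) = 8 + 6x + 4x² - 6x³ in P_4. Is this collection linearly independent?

linearly dependent

Take coordinates with respect to the standard basis {1, x, …, x⁴}.
Row-reduce the matrix whose columns are u, v, w, z.
The reduction yields 2 nonzero rows, so the rank is 2.
Since rank 2 < 4, the set is linearly dependent.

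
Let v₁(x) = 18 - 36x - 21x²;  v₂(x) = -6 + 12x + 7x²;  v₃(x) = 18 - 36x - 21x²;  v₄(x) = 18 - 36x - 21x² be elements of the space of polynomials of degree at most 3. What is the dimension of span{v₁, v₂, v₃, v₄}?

Pass to coordinate vectors with respect to the basis {1, x, …, x³}.
Apply Gaussian elimination to the matrix whose rows are v₁, v₂, v₃, v₄.
The echelon form has 1 nonzero row, so the rank is 1.

1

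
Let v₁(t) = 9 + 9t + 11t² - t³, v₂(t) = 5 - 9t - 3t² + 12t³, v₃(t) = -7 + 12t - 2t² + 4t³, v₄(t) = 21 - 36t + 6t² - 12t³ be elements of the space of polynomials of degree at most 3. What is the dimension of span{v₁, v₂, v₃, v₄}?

Pass to coordinate vectors with respect to the basis {1, t, …, t³}.
Form the matrix with v₁, v₂, v₃, v₄ as columns and reduce.
Exactly 3 pivots survive; hence the rank is 3.

dim = 3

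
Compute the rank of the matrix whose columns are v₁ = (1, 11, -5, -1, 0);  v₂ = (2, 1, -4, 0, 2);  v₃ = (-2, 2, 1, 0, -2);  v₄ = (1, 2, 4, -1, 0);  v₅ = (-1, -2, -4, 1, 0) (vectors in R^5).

rank 3

Row-reduce the 5×5 matrix with these as rows.
Reduction leaves 3 leading entries, giving rank 3.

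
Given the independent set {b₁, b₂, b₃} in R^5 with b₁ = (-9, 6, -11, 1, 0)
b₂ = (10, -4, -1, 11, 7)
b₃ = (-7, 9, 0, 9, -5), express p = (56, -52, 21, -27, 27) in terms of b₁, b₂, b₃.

p = -2b₁ + b₂ - 4b₃

Set up the augmented matrix [b₁ | b₂ | b₃ | p] and row-reduce.
Row-reducing the augmented matrix gives the unique coefficients (c₁, c₂, c₃) = (-2, 1, -4).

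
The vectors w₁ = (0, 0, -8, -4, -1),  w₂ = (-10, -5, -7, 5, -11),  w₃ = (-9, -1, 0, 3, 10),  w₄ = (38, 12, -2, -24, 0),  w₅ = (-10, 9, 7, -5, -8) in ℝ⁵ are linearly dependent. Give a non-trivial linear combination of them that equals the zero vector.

2w₁ - 2w₂ - 2w₃ - w₄ = 0

Write the vectors as columns of a matrix and find a nonzero vector in its null space.
A generator of the null space is (2, -2, -2, -1, 0).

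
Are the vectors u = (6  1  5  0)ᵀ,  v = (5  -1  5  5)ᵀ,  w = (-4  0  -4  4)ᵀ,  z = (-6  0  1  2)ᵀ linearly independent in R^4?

Place the vectors as rows of a 4×4 matrix and reduce to echelon form.
The reduction yields 4 nonzero rows, so the rank is 4.
Since rank = 4 (the number of vectors), the set is linearly independent.

linearly independent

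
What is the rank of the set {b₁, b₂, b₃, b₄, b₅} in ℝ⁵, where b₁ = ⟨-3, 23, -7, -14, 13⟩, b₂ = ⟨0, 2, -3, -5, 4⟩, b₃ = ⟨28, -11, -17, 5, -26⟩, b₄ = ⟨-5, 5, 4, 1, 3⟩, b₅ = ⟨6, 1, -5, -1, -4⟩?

Row-reduce the 5×5 matrix with these as rows.
There are 3 pivot columns, so rank = 3.

rank 3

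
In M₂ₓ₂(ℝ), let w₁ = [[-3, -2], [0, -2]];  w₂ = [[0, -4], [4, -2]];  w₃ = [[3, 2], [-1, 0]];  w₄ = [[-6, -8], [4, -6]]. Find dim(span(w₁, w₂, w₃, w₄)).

Pass to coordinate vectors with respect to the basis {E₁₁, E₁₂, E₂₁, E₂₂}.
Apply Gaussian elimination to the matrix whose rows are w₁, w₂, w₃, w₄.
Reduction leaves 3 leading entries, giving rank 3.

3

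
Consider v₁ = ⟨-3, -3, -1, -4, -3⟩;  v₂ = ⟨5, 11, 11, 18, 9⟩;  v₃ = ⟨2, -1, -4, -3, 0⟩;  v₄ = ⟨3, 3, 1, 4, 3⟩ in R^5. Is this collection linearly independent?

linearly dependent

Place the vectors as rows of a 4×5 matrix and reduce to echelon form.
The reduction yields 2 nonzero rows, so the rank is 2.
Since rank 2 < 4, the set is linearly dependent.
Indeed 3v₁ + v₂ + 2v₃ = 0.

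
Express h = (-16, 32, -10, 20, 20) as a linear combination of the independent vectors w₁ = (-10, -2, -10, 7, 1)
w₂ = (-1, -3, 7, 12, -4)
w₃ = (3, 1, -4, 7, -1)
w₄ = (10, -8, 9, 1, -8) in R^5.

Since w₁, w₂, w₃, w₄ are independent, the coefficients expressing h are uniquely determined by a linear system.
Row-reducing the augmented matrix gives the unique coefficients (c₁, …, c₄) = (-2, 2, 2, -4).

h = -2w₁ + 2w₂ + 2w₃ - 4w₄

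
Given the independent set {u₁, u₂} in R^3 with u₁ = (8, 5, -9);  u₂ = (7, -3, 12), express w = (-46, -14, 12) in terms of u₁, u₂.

Set up the augmented matrix [u₁ | u₂ | w] and row-reduce.
Row-reducing the augmented matrix gives the unique coefficients (c₁, c₂) = (-4, -2).

w = -4u₁ - 2u₂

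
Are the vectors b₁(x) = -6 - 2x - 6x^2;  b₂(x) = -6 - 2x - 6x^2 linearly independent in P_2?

Write each element as a coordinate vector in ℝ³ using {1, x, x^2}.
Row-reduce the matrix whose columns are b₁, b₂.
The reduction yields 1 nonzero row, so the rank is 1.
Since rank 1 < 2, the set is linearly dependent.
Indeed b₁ - b₂ = 0.

linearly dependent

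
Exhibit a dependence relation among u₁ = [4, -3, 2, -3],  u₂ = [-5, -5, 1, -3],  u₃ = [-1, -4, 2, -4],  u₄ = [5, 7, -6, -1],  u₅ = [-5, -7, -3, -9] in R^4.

Set up α₁u₁ + … + α₅u₅ = 0 and solve the homogeneous system.
A generator of the null space is (1, 3, -1, 1, -1).

u₁ + 3u₂ - u₃ + u₄ - u₅ = 0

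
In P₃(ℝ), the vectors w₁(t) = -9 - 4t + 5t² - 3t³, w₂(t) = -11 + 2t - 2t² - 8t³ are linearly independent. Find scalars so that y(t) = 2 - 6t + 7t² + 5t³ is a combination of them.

y = w₁ - w₂

Identify each element with its coordinate vector in ℝ⁴ via {1, t, …, t³}.
Since w₁, w₂ are independent, the coefficients expressing y are uniquely determined by a linear system.
Row-reducing the augmented matrix gives the unique coefficients (a₁, a₂) = (1, -1).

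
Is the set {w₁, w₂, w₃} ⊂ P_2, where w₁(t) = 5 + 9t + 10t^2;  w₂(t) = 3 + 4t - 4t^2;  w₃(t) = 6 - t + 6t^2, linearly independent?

Take coordinates with respect to the standard basis {1, t, t^2}.
The matrix [w₁|w₂|w₃] has determinant -548.
A nonzero determinant means the columns are linearly independent.

linearly independent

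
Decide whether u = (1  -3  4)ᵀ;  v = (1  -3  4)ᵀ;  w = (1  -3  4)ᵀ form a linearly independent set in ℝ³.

Two of the vectors are equal, giving an immediate dependence.

linearly dependent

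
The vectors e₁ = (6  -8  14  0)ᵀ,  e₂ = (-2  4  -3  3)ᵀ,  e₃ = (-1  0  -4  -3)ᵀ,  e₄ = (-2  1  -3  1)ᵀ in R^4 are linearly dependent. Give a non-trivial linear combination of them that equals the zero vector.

Set up α₁e₁ + … + α₄e₄ = 0 and solve the homogeneous system.
The free variable yields coefficients (1, 2, 2, 0) (any nonzero multiple also works).

e₁ + 2e₂ + 2e₃ = 0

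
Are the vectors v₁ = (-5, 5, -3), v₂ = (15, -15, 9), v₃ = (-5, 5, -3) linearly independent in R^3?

linearly dependent

Two of the vectors are equal, giving an immediate dependence.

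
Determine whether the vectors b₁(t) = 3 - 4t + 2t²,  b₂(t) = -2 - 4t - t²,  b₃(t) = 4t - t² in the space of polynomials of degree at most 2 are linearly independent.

linearly independent

Take coordinates with respect to the standard basis {1, t, t²}.
Place the vectors as rows of a 3×3 matrix and reduce to echelon form.
The reduction yields 3 nonzero rows, so the rank is 3.
Since rank = 3 (the number of vectors), the set is linearly independent.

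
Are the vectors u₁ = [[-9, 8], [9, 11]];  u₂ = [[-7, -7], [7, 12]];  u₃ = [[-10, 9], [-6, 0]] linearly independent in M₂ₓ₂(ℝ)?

Take coordinates with respect to the standard basis {E₁₁, E₁₂, E₂₁, E₂₂}.
Place the vectors as rows of a 3×4 matrix and reduce to echelon form.
The reduction yields 3 nonzero rows, so the rank is 3.
Since rank = 3 (the number of vectors), the set is linearly independent.

linearly independent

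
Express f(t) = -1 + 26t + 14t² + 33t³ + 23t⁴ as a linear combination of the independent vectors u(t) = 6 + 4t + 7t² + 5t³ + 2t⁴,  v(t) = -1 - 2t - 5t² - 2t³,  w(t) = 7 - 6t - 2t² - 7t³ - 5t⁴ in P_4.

f = 4u + 4v - 3w

Work in coordinates with respect to the standard basis {1, t, …, t⁴}.
Solve the system with u, v, w as columns and f as the right-hand side.
Row-reducing the augmented matrix gives the unique coefficients (a₁, a₂, a₃) = (4, 4, -3).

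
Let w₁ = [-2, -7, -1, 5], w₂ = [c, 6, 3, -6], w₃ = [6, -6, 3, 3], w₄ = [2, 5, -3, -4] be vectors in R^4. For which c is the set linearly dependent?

The set is linearly dependent precisely when det[w₁; w₂; w₃; w₄] = 0.
Cofactor expansion gives det = 486 - 45*c.
Setting this to zero gives c = 54/5.

c = 54/5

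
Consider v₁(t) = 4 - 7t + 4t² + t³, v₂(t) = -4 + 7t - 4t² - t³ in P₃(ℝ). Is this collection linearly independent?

linearly dependent

Write each element as a coordinate vector in ℝ⁴ using {1, t, …, t³}.
Place the vectors as rows of a 2×4 matrix and reduce to echelon form.
The reduction yields 1 nonzero row, so the rank is 1.
Since rank 1 < 2, the set is linearly dependent.
Indeed v₁ + v₂ = 0.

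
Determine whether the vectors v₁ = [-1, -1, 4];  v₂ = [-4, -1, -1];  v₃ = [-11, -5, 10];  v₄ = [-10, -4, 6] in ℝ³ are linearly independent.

There are 4 vectors in a 3-dimensional space, so they cannot be linearly independent.

linearly dependent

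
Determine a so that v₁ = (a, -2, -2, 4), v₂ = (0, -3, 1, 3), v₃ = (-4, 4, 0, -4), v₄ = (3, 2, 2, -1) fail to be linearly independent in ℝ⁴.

a = 30

The vectors are dependent exactly when the determinant of the matrix with rows v₁, v₂, v₃, v₄ vanishes.
The determinant works out to 120 - 4*a.
Setting this to zero gives a = 30.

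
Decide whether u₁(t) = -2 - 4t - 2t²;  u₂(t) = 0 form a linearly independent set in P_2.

Take coordinates with respect to the standard basis {1, t, t²}.
One of the vectors is the zero vector, so the set is linearly dependent.

linearly dependent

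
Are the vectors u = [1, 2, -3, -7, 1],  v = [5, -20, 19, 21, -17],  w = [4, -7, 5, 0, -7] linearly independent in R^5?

Place the vectors as rows of a 3×5 matrix and reduce to echelon form.
The reduction yields 2 nonzero rows, so the rank is 2.
Since rank 2 < 3, the set is linearly dependent.

linearly dependent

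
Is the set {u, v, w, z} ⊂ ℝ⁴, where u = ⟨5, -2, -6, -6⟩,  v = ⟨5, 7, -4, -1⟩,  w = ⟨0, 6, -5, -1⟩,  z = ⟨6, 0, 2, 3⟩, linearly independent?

The matrix [u|v|w|z] has determinant -837.
A nonzero determinant means the columns are linearly independent.

linearly independent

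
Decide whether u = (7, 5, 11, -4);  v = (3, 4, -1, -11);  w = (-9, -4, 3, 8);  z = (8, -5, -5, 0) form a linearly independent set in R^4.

Row-reduce the matrix whose columns are u, v, w, z.
The reduction yields 4 nonzero rows, so the rank is 4.
Since rank = 4 (the number of vectors), the set is linearly independent.

linearly independent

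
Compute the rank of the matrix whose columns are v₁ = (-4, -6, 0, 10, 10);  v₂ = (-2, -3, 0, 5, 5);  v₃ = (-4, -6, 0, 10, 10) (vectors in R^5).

1

Apply Gaussian elimination to the matrix whose rows are v₁, v₂, v₃.
Exactly 1 pivot survives; hence the rank is 1.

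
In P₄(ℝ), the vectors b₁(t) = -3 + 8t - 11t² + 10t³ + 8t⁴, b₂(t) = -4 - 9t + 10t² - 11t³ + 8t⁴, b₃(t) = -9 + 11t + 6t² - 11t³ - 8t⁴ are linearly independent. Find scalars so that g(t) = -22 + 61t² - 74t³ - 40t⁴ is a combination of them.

Take coordinate vectors relative to {1, t, …, t⁴}.
Set up the augmented matrix [b₁ | b₂ | b₃ | g] and row-reduce.
Row-reducing the augmented matrix gives the unique coefficients (a₁, a₂, a₃) = (-3, 1, 3).

g = -3b₁ + b₂ + 3b₃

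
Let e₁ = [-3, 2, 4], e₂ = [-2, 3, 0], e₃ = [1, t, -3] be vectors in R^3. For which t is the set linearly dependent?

t = 3/8

Place the vectors as rows of a 3×3 matrix; dependence ⇔ determinant zero.
Expanding, det = 3 - 8*t.
Solving 3 - 8*t = 0 yields t = 3/8.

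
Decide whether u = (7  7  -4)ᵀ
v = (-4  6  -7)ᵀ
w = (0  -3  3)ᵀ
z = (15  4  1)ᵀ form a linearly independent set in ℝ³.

linearly dependent

There are 4 vectors in a 3-dimensional space, so they cannot be linearly independent.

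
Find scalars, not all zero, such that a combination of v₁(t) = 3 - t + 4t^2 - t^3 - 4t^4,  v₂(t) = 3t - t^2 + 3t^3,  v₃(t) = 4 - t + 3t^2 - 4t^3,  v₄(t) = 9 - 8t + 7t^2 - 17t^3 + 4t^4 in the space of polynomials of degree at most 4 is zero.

v₁ + 2v₂ - 3v₃ + v₄ = 0

Write each element as a vector in ℝ⁵ using {1, t, …, t^4}.
Solve the homogeneous system with v₁, v₂, v₃, v₄ as columns by row-reducing the coefficient matrix.
A generator of the null space is (1, 2, -3, 1).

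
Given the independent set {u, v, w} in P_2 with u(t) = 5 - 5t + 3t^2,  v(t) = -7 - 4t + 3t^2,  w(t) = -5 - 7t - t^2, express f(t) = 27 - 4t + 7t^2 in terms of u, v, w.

f = 3u - v - w

Take coordinate vectors relative to {1, t, t^2}.
Write f = a₁u + … + a₃w and equate components.
Row-reducing the augmented matrix gives the unique coefficients (a₁, a₂, a₃) = (3, -1, -1).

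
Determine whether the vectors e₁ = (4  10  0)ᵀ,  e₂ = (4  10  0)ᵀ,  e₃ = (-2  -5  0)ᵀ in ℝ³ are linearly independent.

Form the 3×3 matrix with these as columns; its determinant is 0.
A zero determinant means the columns are linearly dependent.

linearly dependent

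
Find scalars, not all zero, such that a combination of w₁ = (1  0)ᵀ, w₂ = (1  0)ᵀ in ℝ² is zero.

w₁ - w₂ = 0

Solve the homogeneous system with w₁, w₂ as columns by row-reducing the coefficient matrix.
The free variable yields coefficients (1, -1) (any nonzero multiple also works).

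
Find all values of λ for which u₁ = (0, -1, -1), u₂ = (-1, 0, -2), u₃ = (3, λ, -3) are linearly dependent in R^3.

λ = -9

The vectors are dependent exactly when the determinant of the matrix with rows u₁, u₂, u₃ vanishes.
The determinant works out to λ + 9.
This vanishes exactly when λ = -9.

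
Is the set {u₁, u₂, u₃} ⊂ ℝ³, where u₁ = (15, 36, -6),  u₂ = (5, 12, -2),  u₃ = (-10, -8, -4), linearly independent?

linearly dependent

One vector is a scalar multiple of another, so the set is dependent.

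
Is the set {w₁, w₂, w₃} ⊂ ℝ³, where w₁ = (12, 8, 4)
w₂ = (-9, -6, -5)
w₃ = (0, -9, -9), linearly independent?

linearly independent

Row-reduce the matrix whose columns are w₁, w₂, w₃.
The reduction yields 3 nonzero rows, so the rank is 3.
Since rank = 3 (the number of vectors), the set is linearly independent.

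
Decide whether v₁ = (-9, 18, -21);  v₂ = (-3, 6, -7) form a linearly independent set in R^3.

Place the vectors as rows of a 2×3 matrix and reduce to echelon form.
The reduction yields 1 nonzero row, so the rank is 1.
Since rank 1 < 2, the set is linearly dependent.

linearly dependent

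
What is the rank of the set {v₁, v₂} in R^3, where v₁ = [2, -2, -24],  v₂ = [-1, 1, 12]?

1

Row-reduce the 2×3 matrix with these as rows.
Exactly 1 pivot survives; hence the rank is 1.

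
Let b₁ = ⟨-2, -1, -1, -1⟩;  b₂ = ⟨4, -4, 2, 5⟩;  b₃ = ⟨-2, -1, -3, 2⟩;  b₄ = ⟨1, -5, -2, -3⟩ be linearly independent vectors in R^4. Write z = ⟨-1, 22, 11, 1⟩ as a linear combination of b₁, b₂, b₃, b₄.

z = -b₁ - b₂ - 2b₃ - 3b₄

Write z = a₁b₁ + … + a₄b₄ and equate components.
Row-reducing the augmented matrix gives the unique coefficients (a₁, …, a₄) = (-1, -1, -2, -3).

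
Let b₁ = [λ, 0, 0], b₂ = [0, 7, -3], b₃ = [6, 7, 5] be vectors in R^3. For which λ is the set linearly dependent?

The vectors are dependent exactly when the determinant of the matrix with rows b₁, b₂, b₃ vanishes.
The determinant works out to 56*λ.
Solving 56*λ = 0 yields λ = 0.

λ = 0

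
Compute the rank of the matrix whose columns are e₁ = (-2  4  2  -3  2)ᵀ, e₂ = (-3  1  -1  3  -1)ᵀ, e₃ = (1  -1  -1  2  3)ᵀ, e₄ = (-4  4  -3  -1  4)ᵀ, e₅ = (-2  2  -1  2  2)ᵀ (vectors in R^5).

Form the matrix with e₁, e₂, e₃, e₄, e₅ as columns and reduce.
Reduction leaves 5 leading entries, giving rank 5.

rank 5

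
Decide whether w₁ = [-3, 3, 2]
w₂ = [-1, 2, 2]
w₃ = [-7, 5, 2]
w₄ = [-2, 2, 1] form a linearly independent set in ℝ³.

linearly dependent

There are 4 vectors in a 3-dimensional space, so they cannot be linearly independent.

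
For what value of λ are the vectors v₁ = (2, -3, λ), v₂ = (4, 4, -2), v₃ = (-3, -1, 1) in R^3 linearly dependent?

The set is linearly dependent precisely when det[v₁; v₂; v₃] = 0.
The determinant works out to 8*λ - 2.
This vanishes exactly when λ = 1/4.

λ = 1/4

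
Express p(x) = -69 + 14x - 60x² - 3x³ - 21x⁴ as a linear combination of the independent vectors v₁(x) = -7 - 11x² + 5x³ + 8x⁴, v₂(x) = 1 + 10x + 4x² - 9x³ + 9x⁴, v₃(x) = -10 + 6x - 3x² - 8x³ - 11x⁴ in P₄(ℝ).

Identify each element with its coordinate vector in ℝ⁵ via {1, x, …, x⁴}.
Solve the system with v₁, v₂, v₃ as columns and p as the right-hand side.
The system has the unique solution (c₁, c₂, c₃) = (4, -1, 4).

p = 4v₁ - v₂ + 4v₃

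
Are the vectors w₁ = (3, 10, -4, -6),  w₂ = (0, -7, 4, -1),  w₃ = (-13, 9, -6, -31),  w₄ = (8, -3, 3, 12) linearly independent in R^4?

linearly dependent

The matrix [w₁|w₂|w₃|w₄] has determinant 0.
A zero determinant means the columns are linearly dependent.
Indeed w₁ + w₂ - w₃ - 2w₄ = 0.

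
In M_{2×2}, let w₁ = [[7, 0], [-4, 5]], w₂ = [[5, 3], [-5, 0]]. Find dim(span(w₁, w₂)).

Use coordinates relative to {E₁₁, E₁₂, E₂₁, E₂₂}.
Form the matrix with w₁, w₂ as columns and reduce.
The echelon form has 2 nonzero rows, so the rank is 2.

dim = 2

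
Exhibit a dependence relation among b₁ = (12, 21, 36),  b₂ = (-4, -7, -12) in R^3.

Solve the homogeneous system with b₁, b₂ as columns by row-reducing the coefficient matrix.
One solution (up to scaling) is (1, 3).

b₁ + 3b₂ = 0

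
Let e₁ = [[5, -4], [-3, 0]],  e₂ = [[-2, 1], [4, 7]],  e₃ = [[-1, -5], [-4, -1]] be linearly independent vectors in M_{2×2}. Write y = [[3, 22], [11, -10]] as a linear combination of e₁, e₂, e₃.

y = -e₁ - 2e₂ - 4e₃

Take coordinate vectors relative to {E₁₁, E₁₂, E₂₁, E₂₂}.
Set up the augmented matrix [e₁ | e₂ | e₃ | y] and row-reduce.
Row-reducing the augmented matrix gives the unique coefficients (a₁, a₂, a₃) = (-1, -2, -4).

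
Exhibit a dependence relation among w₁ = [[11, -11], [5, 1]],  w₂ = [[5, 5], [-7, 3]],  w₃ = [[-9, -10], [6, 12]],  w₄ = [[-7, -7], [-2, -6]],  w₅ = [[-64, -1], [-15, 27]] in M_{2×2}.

Pass to coordinate vectors relative to the basis {E₁₁, E₁₂, E₂₁, E₂₂}.
Row-reduce the matrix with w₁, w₂, w₃, w₄, w₅ as columns; the null space gives the coefficients.
A generator of the null space is (3, -2, -3, -2, 1).

3w₁ - 2w₂ - 3w₃ - 2w₄ + w₅ = 0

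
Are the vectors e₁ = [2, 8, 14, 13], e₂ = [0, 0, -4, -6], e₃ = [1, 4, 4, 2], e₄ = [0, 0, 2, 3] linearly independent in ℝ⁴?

linearly dependent

Row-reduce the matrix whose columns are e₁, e₂, e₃, e₄.
The reduction yields 2 nonzero rows, so the rank is 2.
Since rank 2 < 4, the set is linearly dependent.
Indeed 2e₁ + 3e₂ - 4e₃ = 0.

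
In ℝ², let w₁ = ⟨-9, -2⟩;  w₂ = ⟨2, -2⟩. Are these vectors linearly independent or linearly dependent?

linearly independent

The matrix [w₁|w₂] has determinant 22.
A nonzero determinant means the columns are linearly independent.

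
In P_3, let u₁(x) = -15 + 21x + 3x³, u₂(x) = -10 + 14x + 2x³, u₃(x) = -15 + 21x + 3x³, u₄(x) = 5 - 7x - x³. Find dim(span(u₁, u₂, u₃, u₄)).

Use coordinates relative to {1, x, …, x³}.
Put the 4×4 matrix [u₁|u₂|u₃|u₄] into echelon form.
Reduction leaves 1 leading entry, giving rank 1.

dim = 1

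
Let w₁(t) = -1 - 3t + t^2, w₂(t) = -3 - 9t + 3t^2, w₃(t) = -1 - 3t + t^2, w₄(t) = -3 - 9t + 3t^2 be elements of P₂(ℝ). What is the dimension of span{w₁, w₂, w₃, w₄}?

dim = 1

Pass to coordinate vectors with respect to the basis {1, t, t^2}.
Apply Gaussian elimination to the matrix whose rows are w₁, w₂, w₃, w₄.
Reduction leaves 1 leading entry, giving rank 1.
(With 4 elements in a 3-dimensional space the rank is at most 3.)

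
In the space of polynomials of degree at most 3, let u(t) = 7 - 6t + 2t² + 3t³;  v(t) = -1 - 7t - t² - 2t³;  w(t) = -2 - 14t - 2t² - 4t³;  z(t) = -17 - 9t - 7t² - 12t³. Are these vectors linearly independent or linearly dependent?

Take coordinates with respect to the standard basis {1, t, …, t³}.
Form the 4×4 matrix with these as columns; its determinant is 0.
A zero determinant means the columns are linearly dependent.

linearly dependent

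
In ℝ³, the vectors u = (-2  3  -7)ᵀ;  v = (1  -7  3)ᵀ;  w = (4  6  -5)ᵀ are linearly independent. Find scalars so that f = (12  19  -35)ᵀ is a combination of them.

f = 3u + 2v + 4w

Since u, v, w are independent, the coefficients expressing f are uniquely determined by a linear system.
The system has the unique solution (α₁, α₂, α₃) = (3, 2, 4).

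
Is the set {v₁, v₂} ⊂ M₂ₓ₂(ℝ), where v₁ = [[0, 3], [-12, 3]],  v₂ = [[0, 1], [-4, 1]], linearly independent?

Take coordinates with respect to the standard basis {E₁₁, E₁₂, E₂₁, E₂₂}.
Row-reduce the matrix whose columns are v₁, v₂.
The reduction yields 1 nonzero row, so the rank is 1.
Since rank 1 < 2, the set is linearly dependent.

linearly dependent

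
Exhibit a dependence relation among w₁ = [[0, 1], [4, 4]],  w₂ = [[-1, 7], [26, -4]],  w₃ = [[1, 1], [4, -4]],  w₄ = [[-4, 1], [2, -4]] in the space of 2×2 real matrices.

Pass to coordinate vectors relative to the basis {E₁₁, E₁₂, E₂₁, E₂₂}.
Write the vectors as columns of a matrix and find a nonzero vector in its null space.
One solution (up to scaling) is (3, -1, 3, 1).

3w₁ - w₂ + 3w₃ + w₄ = 0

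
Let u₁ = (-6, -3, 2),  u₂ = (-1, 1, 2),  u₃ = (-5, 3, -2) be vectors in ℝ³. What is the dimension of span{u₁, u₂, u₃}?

3

Form the matrix with u₁, u₂, u₃ as columns and reduce.
The echelon form has 3 nonzero rows, so the rank is 3.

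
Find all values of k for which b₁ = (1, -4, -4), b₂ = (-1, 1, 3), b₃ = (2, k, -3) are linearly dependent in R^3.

k = 7

Dependence holds iff the 3×3 matrix [b₁ b₂ b₃] is singular.
The determinant works out to k - 7.
Setting this to zero gives k = 7.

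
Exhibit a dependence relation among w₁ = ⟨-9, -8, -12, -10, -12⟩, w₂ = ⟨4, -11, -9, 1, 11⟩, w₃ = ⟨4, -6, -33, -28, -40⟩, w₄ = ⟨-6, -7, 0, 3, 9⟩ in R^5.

Row-reduce the matrix with w₁, w₂, w₃, w₄ as columns; the null space gives the coefficients.
A generator of the null space is (2, 1, -1, -3).

2w₁ + w₂ - w₃ - 3w₄ = 0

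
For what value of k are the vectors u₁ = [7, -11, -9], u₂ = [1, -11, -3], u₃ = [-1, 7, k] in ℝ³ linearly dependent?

The vectors are dependent exactly when the determinant of the matrix with rows u₁, u₂, u₃ vanishes.
Cofactor expansion gives det = 150 - 66*k.
Setting this to zero gives k = 25/11.

k = 25/11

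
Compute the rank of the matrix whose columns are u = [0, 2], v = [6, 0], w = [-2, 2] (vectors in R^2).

rank 2

Apply Gaussian elimination to the matrix whose rows are u, v, w.
Exactly 2 pivots survive; hence the rank is 2.
(With 3 elements in a 2-dimensional space the rank is at most 2.)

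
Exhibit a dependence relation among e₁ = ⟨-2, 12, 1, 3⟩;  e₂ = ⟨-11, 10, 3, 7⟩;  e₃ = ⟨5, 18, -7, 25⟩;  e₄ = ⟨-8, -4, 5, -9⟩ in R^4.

e₂ - e₃ - 2e₄ = 0

Set up α₁e₁ + … + α₄e₄ = 0 and solve the homogeneous system.
One solution (up to scaling) is (0, 1, -1, -2).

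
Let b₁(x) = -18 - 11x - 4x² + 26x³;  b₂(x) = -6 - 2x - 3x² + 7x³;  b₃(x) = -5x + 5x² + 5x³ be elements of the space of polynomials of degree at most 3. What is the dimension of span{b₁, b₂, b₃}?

dim = 2

Use coordinates relative to {1, x, …, x³}.
Form the matrix with b₁, b₂, b₃ as columns and reduce.
There are 2 pivot columns, so rank = 2.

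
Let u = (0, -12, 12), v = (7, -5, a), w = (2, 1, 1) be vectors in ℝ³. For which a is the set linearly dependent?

a = 12

The set is linearly dependent precisely when det[u; v; w] = 0.
The determinant works out to 288 - 24*a.
Solving 288 - 24*a = 0 yields a = 12.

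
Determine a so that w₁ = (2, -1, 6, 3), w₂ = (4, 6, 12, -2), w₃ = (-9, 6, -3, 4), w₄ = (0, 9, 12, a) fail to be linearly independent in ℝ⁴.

Dependence holds iff the 4×4 matrix [w₁ w₂ w₃ w₄] is singular.
The determinant works out to 384*a - 192.
Setting this to zero gives a = 1/2.

a = 1/2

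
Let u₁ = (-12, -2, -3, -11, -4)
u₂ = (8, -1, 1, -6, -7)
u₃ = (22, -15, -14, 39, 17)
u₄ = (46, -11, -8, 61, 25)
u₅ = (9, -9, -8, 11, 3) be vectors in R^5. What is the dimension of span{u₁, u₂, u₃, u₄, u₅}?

dim = 3

Apply Gaussian elimination to the matrix whose rows are u₁, u₂, u₃, u₄, u₅.
Reduction leaves 3 leading entries, giving rank 3.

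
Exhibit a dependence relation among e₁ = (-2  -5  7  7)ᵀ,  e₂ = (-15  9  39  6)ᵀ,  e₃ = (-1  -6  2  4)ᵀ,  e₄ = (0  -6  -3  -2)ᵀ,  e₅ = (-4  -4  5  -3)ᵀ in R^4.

3e₁ - e₂ - 3e₃ - 3e₄ + 3e₅ = 0

Write the vectors as columns of a matrix and find a nonzero vector in its null space.
A generator of the null space is (3, -1, -3, -3, 3).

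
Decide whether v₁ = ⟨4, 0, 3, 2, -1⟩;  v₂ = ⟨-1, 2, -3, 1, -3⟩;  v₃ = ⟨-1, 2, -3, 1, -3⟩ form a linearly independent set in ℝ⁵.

Two of the vectors are equal, giving an immediate dependence.

linearly dependent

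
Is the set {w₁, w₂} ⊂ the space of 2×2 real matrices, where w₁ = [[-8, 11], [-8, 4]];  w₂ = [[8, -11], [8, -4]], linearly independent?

linearly dependent

Take coordinates with respect to the standard basis {E₁₁, E₁₂, E₂₁, E₂₂}.
Place the vectors as rows of a 2×4 matrix and reduce to echelon form.
The reduction yields 1 nonzero row, so the rank is 1.
Since rank 1 < 2, the set is linearly dependent.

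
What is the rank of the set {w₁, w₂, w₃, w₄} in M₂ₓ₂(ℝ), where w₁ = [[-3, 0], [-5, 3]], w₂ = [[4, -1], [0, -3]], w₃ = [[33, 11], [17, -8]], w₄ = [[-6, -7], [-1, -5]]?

rank 3

Pass to coordinate vectors with respect to the basis {E₁₁, E₁₂, E₂₁, E₂₂}.
Form the matrix with w₁, w₂, w₃, w₄ as columns and reduce.
The echelon form has 3 nonzero rows, so the rank is 3.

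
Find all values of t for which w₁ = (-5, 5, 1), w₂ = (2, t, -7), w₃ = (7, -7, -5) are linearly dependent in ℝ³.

t = -2

Dependence holds iff the 3×3 matrix [w₁ w₂ w₃] is singular.
The determinant works out to 18*t + 36.
This vanishes exactly when t = -2.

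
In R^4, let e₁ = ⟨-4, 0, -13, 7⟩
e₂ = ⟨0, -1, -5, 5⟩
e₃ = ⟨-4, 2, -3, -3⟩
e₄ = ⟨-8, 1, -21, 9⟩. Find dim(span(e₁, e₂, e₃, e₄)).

dim = 2

Row-reduce the 4×4 matrix with these as rows.
Reduction leaves 2 leading entries, giving rank 2.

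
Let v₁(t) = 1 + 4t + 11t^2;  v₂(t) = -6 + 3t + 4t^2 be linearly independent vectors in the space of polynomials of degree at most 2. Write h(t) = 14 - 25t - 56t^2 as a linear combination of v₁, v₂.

Identify each element with its coordinate vector in ℝ³ via {1, t, t^2}.
Write h = a₁v₁ + a₂v₂ and equate components.
The system has the unique solution (a₁, a₂) = (-4, -3).

h = -4v₁ - 3v₂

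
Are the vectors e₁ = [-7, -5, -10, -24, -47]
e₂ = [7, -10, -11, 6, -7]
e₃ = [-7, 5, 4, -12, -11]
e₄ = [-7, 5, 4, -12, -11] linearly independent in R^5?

Two of the vectors are equal, giving an immediate dependence.

linearly dependent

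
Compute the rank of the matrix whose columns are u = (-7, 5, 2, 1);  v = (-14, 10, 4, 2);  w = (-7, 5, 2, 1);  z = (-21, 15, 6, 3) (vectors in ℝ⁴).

1

Apply Gaussian elimination to the matrix whose rows are u, v, w, z.
There is 1 pivot column, so rank = 1.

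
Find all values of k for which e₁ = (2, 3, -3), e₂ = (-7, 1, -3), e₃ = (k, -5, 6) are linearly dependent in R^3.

k = 1/2

The vectors are dependent exactly when the determinant of the matrix with rows e₁, e₂, e₃ vanishes.
Cofactor expansion gives det = 3 - 6*k.
Solving 3 - 6*k = 0 yields k = 1/2.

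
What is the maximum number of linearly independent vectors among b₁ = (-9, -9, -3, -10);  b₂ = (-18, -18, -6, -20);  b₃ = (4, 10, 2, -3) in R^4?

2

Form the matrix with b₁, b₂, b₃ as columns and reduce.
The echelon form has 2 nonzero rows, so the rank is 2.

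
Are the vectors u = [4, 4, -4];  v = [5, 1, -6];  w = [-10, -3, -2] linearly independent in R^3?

linearly independent

Form the 3×3 matrix with these as columns; its determinant is 220.
A nonzero determinant means the columns are linearly independent.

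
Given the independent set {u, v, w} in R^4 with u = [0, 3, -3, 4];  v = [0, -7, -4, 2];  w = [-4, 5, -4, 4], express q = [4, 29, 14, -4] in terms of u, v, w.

Write q = c₁u + … + c₃w and equate components.
The system has the unique solution (c₁, c₂, c₃) = (2, -4, -1).

q = 2u - 4v - w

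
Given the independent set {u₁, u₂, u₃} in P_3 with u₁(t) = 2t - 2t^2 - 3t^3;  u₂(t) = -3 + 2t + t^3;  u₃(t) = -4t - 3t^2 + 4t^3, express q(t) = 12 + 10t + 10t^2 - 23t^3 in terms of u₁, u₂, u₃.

q = u₁ - 4u₂ - 4u₃

Identify each element with its coordinate vector in ℝ⁴ via {1, t, …, t^3}.
Set up the augmented matrix [u₁ | u₂ | u₃ | q] and row-reduce.
Back-substitution yields (α₁, α₂, α₃) = (1, -4, -4).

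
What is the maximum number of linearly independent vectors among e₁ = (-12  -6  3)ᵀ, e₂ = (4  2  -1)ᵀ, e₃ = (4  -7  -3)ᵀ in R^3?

2

Form the matrix with e₁, e₂, e₃ as columns and reduce.
The echelon form has 2 nonzero rows, so the rank is 2.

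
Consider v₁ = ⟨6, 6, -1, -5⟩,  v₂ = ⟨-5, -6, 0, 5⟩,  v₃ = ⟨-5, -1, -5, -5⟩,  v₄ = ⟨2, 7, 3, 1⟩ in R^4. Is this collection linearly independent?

linearly independent

The matrix [v₁|v₂|v₃|v₄] has determinant 405.
A nonzero determinant means the columns are linearly independent.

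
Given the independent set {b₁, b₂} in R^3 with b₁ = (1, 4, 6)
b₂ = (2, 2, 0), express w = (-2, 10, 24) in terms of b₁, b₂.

w = 4b₁ - 3b₂

Since b₁, b₂ are independent, the coefficients expressing w are uniquely determined by a linear system.
Row-reducing the augmented matrix gives the unique coefficients (α₁, α₂) = (4, -3).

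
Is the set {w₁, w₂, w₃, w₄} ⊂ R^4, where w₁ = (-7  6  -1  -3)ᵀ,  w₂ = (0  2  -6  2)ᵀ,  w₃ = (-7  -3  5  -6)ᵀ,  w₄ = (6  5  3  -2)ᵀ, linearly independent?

Row-reduce the matrix whose columns are w₁, w₂, w₃, w₄.
The reduction yields 4 nonzero rows, so the rank is 4.
Since rank = 4 (the number of vectors), the set is linearly independent.

linearly independent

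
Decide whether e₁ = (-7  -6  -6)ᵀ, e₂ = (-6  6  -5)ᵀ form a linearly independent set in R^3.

linearly independent

Place the vectors as rows of a 2×3 matrix and reduce to echelon form.
The reduction yields 2 nonzero rows, so the rank is 2.
Since rank = 2 (the number of vectors), the set is linearly independent.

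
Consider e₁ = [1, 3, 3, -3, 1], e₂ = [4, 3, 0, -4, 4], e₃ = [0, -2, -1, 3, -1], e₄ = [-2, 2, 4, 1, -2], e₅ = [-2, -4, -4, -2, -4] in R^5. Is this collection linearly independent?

The matrix [e₁|e₂|e₃|e₄|e₅] has determinant 128.
A nonzero determinant means the columns are linearly independent.

linearly independent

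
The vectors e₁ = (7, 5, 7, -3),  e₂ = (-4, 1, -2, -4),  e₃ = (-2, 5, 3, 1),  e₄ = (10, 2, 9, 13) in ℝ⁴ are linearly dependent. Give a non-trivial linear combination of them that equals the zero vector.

Solve the homogeneous system with e₁, e₂, e₃, e₄ as columns by row-reducing the coefficient matrix.
One solution (up to scaling) is (0, 3, -1, 1).

3e₂ - e₃ + e₄ = 0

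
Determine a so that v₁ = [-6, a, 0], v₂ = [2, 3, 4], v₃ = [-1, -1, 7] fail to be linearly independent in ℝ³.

Dependence holds iff the 3×3 matrix [v₁ v₂ v₃] is singular.
The determinant works out to -18*a - 150.
Setting this to zero gives a = -25/3.

a = -25/3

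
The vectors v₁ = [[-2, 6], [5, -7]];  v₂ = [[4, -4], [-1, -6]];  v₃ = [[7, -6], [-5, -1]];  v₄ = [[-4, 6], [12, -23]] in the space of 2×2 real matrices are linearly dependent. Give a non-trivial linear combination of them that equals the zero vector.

v₁ + 3v₂ - 2v₃ - v₄ = 0

Write each element as a vector in ℝ⁴ using {E₁₁, E₁₂, E₂₁, E₂₂}.
Row-reduce the matrix with v₁, v₂, v₃, v₄ as columns; the null space gives the coefficients.
The free variable yields coefficients (1, 3, -2, -1) (any nonzero multiple also works).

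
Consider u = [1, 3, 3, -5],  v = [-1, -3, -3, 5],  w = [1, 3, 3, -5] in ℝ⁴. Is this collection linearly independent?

Place the vectors as rows of a 3×4 matrix and reduce to echelon form.
The reduction yields 1 nonzero row, so the rank is 1.
Since rank 1 < 3, the set is linearly dependent.

linearly dependent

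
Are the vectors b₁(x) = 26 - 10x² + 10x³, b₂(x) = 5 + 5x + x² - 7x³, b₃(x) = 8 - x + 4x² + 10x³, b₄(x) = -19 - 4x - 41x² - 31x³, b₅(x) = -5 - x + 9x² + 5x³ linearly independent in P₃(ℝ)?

linearly dependent

Take coordinates with respect to the standard basis {1, x, …, x³}.
There are 5 vectors in a 4-dimensional space, so they cannot be linearly independent.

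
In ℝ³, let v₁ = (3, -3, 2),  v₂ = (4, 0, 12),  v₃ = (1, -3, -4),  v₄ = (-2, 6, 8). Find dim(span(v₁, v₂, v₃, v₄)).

Put the 3×4 matrix [v₁|v₂|v₃|v₄] into echelon form.
Reduction leaves 2 leading entries, giving rank 2.
(With 4 elements in a 3-dimensional space the rank is at most 3.)

dim = 2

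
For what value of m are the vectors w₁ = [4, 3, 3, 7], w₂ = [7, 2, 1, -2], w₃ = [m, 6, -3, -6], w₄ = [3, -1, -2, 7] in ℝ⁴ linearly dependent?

Dependence holds iff the 4×4 matrix [w₁ w₂ w₃ w₄] is singular.
Expanding, det = 2256 - 48*m.
Solving 2256 - 48*m = 0 yields m = 47.

m = 47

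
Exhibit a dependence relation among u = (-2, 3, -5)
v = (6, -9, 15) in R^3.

3u + v = 0

Row-reduce the matrix with u, v as columns; the null space gives the coefficients.
A generator of the null space is (3, 1).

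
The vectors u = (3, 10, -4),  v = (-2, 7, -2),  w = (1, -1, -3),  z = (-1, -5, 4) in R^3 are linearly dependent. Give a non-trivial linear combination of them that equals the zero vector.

u + v + 2w + 3z = 0

Write the vectors as columns of a matrix and find a nonzero vector in its null space.
A generator of the null space is (1, 1, 2, 3).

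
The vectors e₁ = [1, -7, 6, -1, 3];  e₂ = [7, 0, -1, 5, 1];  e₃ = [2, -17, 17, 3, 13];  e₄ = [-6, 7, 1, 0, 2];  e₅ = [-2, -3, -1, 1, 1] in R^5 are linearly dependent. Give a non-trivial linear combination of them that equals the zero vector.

3e₁ + e₂ - e₃ + e₄ + e₅ = 0

Write the vectors as columns of a matrix and find a nonzero vector in its null space.
A generator of the null space is (3, 1, -1, 1, 1).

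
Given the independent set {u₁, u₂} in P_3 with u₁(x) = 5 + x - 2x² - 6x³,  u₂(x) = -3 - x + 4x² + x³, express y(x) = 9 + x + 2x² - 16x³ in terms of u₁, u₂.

Work in coordinates with respect to the standard basis {1, x, …, x³}.
Write y = c₁u₁ + c₂u₂ and equate components.
Back-substitution yields (c₁, c₂) = (3, 2).

y = 3u₁ + 2u₂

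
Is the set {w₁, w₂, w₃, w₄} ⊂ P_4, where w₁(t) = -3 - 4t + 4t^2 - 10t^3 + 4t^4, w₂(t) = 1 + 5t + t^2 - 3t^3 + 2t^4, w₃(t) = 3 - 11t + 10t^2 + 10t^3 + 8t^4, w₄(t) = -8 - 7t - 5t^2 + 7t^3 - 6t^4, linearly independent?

Write each element as a coordinate vector in ℝ⁵ using {1, t, …, t^4}.
Row-reduce the matrix whose columns are w₁, w₂, w₃, w₄.
The reduction yields 4 nonzero rows, so the rank is 4.
Since rank = 4 (the number of vectors), the set is linearly independent.

linearly independent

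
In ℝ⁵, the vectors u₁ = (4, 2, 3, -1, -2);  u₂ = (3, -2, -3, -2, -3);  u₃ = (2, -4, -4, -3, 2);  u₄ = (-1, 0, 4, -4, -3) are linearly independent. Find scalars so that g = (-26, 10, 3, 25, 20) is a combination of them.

g = -3u₁ - 4u₂ - 2u₃ - 2u₄

Solve the system with u₁, u₂, u₃, u₄ as columns and g as the right-hand side.
Back-substitution yields (α₁, …, α₄) = (-3, -4, -2, -2).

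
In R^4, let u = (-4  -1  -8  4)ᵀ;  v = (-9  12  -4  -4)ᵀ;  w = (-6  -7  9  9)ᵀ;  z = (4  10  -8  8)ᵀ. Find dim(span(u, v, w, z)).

Form the matrix with u, v, w, z as columns and reduce.
The echelon form has 4 nonzero rows, so the rank is 4.

dim = 4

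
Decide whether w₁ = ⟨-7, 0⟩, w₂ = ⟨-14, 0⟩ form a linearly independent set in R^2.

Row-reduce the matrix whose columns are w₁, w₂.
The reduction yields 1 nonzero row, so the rank is 1.
Since rank 1 < 2, the set is linearly dependent.

linearly dependent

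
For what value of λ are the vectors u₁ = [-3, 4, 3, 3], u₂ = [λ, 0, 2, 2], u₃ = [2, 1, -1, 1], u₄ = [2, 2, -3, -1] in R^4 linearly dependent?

Place the vectors as rows of a 4×4 matrix; dependence ⇔ determinant zero.
Cofactor expansion gives det = -22*λ - 12.
This vanishes exactly when λ = -6/11.

λ = -6/11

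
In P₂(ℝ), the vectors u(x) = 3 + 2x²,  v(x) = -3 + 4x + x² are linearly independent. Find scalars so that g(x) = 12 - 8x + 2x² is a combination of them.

Take coordinate vectors relative to {1, x, x²}.
Write g = a₁u + a₂v and equate components.
The system has the unique solution (a₁, a₂) = (2, -2).

g = 2u - 2v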